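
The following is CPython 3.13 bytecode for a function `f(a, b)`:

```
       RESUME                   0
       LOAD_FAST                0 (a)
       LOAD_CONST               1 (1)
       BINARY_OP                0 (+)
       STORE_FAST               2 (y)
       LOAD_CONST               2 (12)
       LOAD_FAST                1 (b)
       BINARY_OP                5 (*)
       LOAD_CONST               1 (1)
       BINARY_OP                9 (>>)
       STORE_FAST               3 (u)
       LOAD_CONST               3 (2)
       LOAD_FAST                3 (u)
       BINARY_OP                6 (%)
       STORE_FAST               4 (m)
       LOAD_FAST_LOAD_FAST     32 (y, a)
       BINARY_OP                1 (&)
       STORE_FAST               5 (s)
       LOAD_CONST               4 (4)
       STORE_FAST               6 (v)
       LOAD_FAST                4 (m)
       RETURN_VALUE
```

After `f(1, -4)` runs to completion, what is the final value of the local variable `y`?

2

LOAD_FAST a → push 1. Stack: [1]
LOAD_CONST → push 1. Stack: [1, 1]
BINARY_OP + → 1 + 1 = 2. Stack: [2]
STORE_FAST y → y=2. Stack: []
LOAD_CONST → push 12. Stack: [12]
LOAD_FAST b → push -4. Stack: [12, -4]
BINARY_OP * → 12 * -4 = -48. Stack: [-48]
LOAD_CONST → push 1. Stack: [-48, 1]
BINARY_OP >> → -48 >> 1 = -24. Stack: [-24]
STORE_FAST u → u=-24. Stack: []
LOAD_CONST → push 2. Stack: [2]
LOAD_FAST u → push -24. Stack: [2, -24]
BINARY_OP % → 2 % -24 = -22. Stack: [-22]
STORE_FAST m → m=-22. Stack: []
LOAD_FAST_LOAD_FAST y,a → push 2,1. Stack: [2, 1]
BINARY_OP & → 2 & 1 = 0. Stack: [0]
STORE_FAST s → s=0. Stack: []
LOAD_CONST → push 4. Stack: [4]
STORE_FAST v → v=4. Stack: []
LOAD_FAST m → push -22. Stack: [-22]
RETURN_VALUE → return -22.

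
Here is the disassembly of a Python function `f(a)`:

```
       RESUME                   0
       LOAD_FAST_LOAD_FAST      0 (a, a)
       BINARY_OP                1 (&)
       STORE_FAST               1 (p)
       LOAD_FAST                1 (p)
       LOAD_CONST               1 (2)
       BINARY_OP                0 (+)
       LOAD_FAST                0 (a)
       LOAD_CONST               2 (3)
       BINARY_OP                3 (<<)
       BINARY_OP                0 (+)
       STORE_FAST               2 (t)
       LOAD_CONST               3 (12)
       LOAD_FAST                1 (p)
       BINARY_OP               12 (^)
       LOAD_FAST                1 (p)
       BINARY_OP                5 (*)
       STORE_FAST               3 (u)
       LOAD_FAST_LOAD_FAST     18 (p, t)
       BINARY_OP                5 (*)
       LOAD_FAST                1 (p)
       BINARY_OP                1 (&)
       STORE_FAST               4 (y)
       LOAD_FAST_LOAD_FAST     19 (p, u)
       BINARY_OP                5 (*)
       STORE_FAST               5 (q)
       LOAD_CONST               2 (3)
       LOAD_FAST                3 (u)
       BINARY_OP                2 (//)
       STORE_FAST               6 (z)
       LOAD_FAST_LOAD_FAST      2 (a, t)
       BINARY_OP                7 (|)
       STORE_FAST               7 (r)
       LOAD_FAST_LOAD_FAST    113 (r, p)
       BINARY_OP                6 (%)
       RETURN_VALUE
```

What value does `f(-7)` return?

LOAD_FAST_LOAD_FAST a,a → push -7,-7. Stack: [-7, -7]
BINARY_OP & → -7 & -7 = -7. Stack: [-7]
STORE_FAST p → p=-7. Stack: []
LOAD_FAST p → push -7. Stack: [-7]
LOAD_CONST → push 2. Stack: [-7, 2]
BINARY_OP + → -7 + 2 = -5. Stack: [-5]
LOAD_FAST a → push -7. Stack: [-5, -7]
LOAD_CONST → push 3. Stack: [-5, -7, 3]
BINARY_OP << → -7 << 3 = -56. Stack: [-5, -56]
BINARY_OP + → -5 + -56 = -61. Stack: [-61]
STORE_FAST t → t=-61. Stack: []
LOAD_CONST → push 12. Stack: [12]
LOAD_FAST p → push -7. Stack: [12, -7]
BINARY_OP ^ → 12 ^ -7 = -11. Stack: [-11]
LOAD_FAST p → push -7. Stack: [-11, -7]
BINARY_OP * → -11 * -7 = 77. Stack: [77]
STORE_FAST u → u=77. Stack: []
LOAD_FAST_LOAD_FAST p,t → push -7,-61. Stack: [-7, -61]
BINARY_OP * → -7 * -61 = 427. Stack: [427]
LOAD_FAST p → push -7. Stack: [427, -7]
BINARY_OP & → 427 & -7 = 425. Stack: [425]
STORE_FAST y → y=425. Stack: []
LOAD_FAST_LOAD_FAST p,u → push -7,77. Stack: [-7, 77]
BINARY_OP * → -7 * 77 = -539. Stack: [-539]
STORE_FAST q → q=-539. Stack: []
LOAD_CONST → push 3. Stack: [3]
LOAD_FAST u → push 77. Stack: [3, 77]
BINARY_OP // → 3 // 77 = 0. Stack: [0]
STORE_FAST z → z=0. Stack: []
LOAD_FAST_LOAD_FAST a,t → push -7,-61. Stack: [-7, -61]
BINARY_OP | → -7 | -61 = -5. Stack: [-5]
STORE_FAST r → r=-5. Stack: []
LOAD_FAST_LOAD_FAST r,p → push -5,-7. Stack: [-5, -7]
BINARY_OP % → -5 % -7 = -5. Stack: [-5]
RETURN_VALUE → return -5.

-5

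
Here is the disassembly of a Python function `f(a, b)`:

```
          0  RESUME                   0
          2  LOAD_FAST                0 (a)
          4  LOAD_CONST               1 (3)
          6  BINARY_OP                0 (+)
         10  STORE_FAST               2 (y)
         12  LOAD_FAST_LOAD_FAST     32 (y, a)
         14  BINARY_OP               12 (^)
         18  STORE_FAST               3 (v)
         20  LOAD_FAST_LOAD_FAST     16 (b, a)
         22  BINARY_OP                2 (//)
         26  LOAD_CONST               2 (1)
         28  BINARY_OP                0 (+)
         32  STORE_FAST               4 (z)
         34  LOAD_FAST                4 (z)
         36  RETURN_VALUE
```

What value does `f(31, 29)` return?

LOAD_FAST a → push 31. Stack: [31]
LOAD_CONST → push 3. Stack: [31, 3]
BINARY_OP + → 31 + 3 = 34. Stack: [34]
STORE_FAST y → y=34. Stack: []
LOAD_FAST_LOAD_FAST y,a → push 34,31. Stack: [34, 31]
BINARY_OP ^ → 34 ^ 31 = 61. Stack: [61]
STORE_FAST v → v=61. Stack: []
LOAD_FAST_LOAD_FAST b,a → push 29,31. Stack: [29, 31]
BINARY_OP // → 29 // 31 = 0. Stack: [0]
LOAD_CONST → push 1. Stack: [0, 1]
BINARY_OP + → 0 + 1 = 1. Stack: [1]
STORE_FAST z → z=1. Stack: []
LOAD_FAST z → push 1. Stack: [1]
RETURN_VALUE → return 1.

1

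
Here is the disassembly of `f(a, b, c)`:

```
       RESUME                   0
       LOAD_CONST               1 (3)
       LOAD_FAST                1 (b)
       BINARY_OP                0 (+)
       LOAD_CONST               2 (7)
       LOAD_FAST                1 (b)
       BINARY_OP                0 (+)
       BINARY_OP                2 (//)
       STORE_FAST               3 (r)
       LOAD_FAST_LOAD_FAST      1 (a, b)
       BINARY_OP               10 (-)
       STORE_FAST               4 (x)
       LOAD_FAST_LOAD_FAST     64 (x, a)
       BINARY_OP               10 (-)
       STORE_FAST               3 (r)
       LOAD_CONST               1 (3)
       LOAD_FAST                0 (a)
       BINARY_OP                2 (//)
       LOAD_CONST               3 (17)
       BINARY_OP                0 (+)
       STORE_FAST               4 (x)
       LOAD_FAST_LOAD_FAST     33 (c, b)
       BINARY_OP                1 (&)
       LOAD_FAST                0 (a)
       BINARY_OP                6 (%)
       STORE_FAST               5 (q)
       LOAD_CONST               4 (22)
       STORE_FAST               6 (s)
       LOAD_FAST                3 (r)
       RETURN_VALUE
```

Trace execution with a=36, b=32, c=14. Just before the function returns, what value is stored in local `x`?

17

LOAD_CONST → push 3. Stack: [3]
LOAD_FAST b → push 32. Stack: [3, 32]
BINARY_OP + → 3 + 32 = 35. Stack: [35]
LOAD_CONST → push 7. Stack: [35, 7]
LOAD_FAST b → push 32. Stack: [35, 7, 32]
BINARY_OP + → 7 + 32 = 39. Stack: [35, 39]
BINARY_OP // → 35 // 39 = 0. Stack: [0]
STORE_FAST r → r=0. Stack: []
LOAD_FAST_LOAD_FAST a,b → push 36,32. Stack: [36, 32]
BINARY_OP - → 36 - 32 = 4. Stack: [4]
STORE_FAST x → x=4. Stack: []
LOAD_FAST_LOAD_FAST x,a → push 4,36. Stack: [4, 36]
BINARY_OP - → 4 - 36 = -32. Stack: [-32]
STORE_FAST r → r=-32. Stack: []
LOAD_CONST → push 3. Stack: [3]
LOAD_FAST a → push 36. Stack: [3, 36]
BINARY_OP // → 3 // 36 = 0. Stack: [0]
LOAD_CONST → push 17. Stack: [0, 17]
BINARY_OP + → 0 + 17 = 17. Stack: [17]
STORE_FAST x → x=17. Stack: []
LOAD_FAST_LOAD_FAST c,b → push 14,32. Stack: [14, 32]
BINARY_OP & → 14 & 32 = 0. Stack: [0]
LOAD_FAST a → push 36. Stack: [0, 36]
BINARY_OP % → 0 % 36 = 0. Stack: [0]
STORE_FAST q → q=0. Stack: []
LOAD_CONST → push 22. Stack: [22]
STORE_FAST s → s=22. Stack: []
LOAD_FAST r → push -32. Stack: [-32]
RETURN_VALUE → return -32.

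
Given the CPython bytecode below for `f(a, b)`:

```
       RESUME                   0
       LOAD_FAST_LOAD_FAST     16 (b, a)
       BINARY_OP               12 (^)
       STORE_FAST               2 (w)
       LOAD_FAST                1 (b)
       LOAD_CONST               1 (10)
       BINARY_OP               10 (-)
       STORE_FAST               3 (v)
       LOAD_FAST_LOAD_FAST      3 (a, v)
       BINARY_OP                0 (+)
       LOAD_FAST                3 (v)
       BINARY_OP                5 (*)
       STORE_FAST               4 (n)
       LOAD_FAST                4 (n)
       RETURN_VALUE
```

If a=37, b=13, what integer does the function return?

120

LOAD_FAST_LOAD_FAST b,a → push 13,37. Stack: [13, 37]
BINARY_OP ^ → 13 ^ 37 = 40. Stack: [40]
STORE_FAST w → w=40. Stack: []
LOAD_FAST b → push 13. Stack: [13]
LOAD_CONST → push 10. Stack: [13, 10]
BINARY_OP - → 13 - 10 = 3. Stack: [3]
STORE_FAST v → v=3. Stack: []
LOAD_FAST_LOAD_FAST a,v → push 37,3. Stack: [37, 3]
BINARY_OP + → 37 + 3 = 40. Stack: [40]
LOAD_FAST v → push 3. Stack: [40, 3]
BINARY_OP * → 40 * 3 = 120. Stack: [120]
STORE_FAST n → n=120. Stack: []
LOAD_FAST n → push 120. Stack: [120]
RETURN_VALUE → return 120.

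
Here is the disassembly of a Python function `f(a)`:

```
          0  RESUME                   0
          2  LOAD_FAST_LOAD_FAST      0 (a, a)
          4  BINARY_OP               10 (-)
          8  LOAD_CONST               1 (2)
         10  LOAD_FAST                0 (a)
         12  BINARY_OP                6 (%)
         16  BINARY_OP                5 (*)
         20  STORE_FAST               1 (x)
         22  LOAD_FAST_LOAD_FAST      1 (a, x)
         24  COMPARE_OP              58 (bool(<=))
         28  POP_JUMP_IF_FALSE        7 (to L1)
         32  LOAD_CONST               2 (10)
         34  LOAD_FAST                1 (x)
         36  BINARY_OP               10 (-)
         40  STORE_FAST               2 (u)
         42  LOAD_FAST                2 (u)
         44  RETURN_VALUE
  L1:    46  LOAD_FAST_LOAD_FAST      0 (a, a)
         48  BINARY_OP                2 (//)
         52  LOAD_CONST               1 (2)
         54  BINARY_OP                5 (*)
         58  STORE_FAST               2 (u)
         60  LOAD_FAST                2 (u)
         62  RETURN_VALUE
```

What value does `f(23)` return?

2

LOAD_FAST_LOAD_FAST a,a → push 23,23. Stack: [23, 23]
BINARY_OP - → 23 - 23 = 0. Stack: [0]
LOAD_CONST → push 2. Stack: [0, 2]
LOAD_FAST a → push 23. Stack: [0, 2, 23]
BINARY_OP % → 2 % 23 = 2. Stack: [0, 2]
BINARY_OP * → 0 * 2 = 0. Stack: [0]
STORE_FAST x → x=0. Stack: []
LOAD_FAST_LOAD_FAST a,x → push 23,0. Stack: [23, 0]
COMPARE_OP bool(<=) → 23 vs 0 = False. Stack: [False]
POP_JUMP_IF_FALSE → pop False; jump. Stack: []
LOAD_FAST_LOAD_FAST a,a → push 23,23. Stack: [23, 23]
BINARY_OP // → 23 // 23 = 1. Stack: [1]
LOAD_CONST → push 2. Stack: [1, 2]
BINARY_OP * → 1 * 2 = 2. Stack: [2]
STORE_FAST u → u=2. Stack: []
LOAD_FAST u → push 2. Stack: [2]
RETURN_VALUE → return 2.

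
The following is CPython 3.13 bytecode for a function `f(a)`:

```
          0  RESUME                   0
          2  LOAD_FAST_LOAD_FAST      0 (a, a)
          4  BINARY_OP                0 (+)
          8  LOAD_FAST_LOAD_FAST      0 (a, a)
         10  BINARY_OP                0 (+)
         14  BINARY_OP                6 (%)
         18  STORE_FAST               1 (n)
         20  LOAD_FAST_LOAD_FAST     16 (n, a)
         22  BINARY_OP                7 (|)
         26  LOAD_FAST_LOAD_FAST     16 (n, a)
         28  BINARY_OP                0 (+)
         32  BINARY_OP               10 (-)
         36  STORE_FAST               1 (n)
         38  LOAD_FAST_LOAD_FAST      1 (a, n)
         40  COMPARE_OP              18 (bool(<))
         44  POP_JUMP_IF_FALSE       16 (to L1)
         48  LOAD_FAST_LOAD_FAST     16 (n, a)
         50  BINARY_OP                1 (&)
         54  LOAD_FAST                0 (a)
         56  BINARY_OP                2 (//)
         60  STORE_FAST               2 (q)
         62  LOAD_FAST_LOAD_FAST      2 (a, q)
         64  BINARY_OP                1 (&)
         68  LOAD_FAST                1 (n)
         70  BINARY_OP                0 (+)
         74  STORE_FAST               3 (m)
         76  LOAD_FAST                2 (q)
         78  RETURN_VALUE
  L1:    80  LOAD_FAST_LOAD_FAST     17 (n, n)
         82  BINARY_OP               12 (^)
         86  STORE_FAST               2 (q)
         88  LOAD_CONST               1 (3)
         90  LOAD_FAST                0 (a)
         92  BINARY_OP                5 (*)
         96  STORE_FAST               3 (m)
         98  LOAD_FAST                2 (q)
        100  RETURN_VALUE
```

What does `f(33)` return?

0

LOAD_FAST_LOAD_FAST a,a → push 33,33. Stack: [33, 33]
BINARY_OP + → 33 + 33 = 66. Stack: [66]
LOAD_FAST_LOAD_FAST a,a → push 33,33. Stack: [66, 33, 33]
BINARY_OP + → 33 + 33 = 66. Stack: [66, 66]
BINARY_OP % → 66 % 66 = 0. Stack: [0]
STORE_FAST n → n=0. Stack: []
LOAD_FAST_LOAD_FAST n,a → push 0,33. Stack: [0, 33]
BINARY_OP | → 0 | 33 = 33. Stack: [33]
LOAD_FAST_LOAD_FAST n,a → push 0,33. Stack: [33, 0, 33]
BINARY_OP + → 0 + 33 = 33. Stack: [33, 33]
BINARY_OP - → 33 - 33 = 0. Stack: [0]
STORE_FAST n → n=0. Stack: []
LOAD_FAST_LOAD_FAST a,n → push 33,0. Stack: [33, 0]
COMPARE_OP bool(<) → 33 vs 0 = False. Stack: [False]
POP_JUMP_IF_FALSE → pop False; jump. Stack: []
LOAD_FAST_LOAD_FAST n,n → push 0,0. Stack: [0, 0]
BINARY_OP ^ → 0 ^ 0 = 0. Stack: [0]
STORE_FAST q → q=0. Stack: []
LOAD_CONST → push 3. Stack: [3]
LOAD_FAST a → push 33. Stack: [3, 33]
BINARY_OP * → 3 * 33 = 99. Stack: [99]
STORE_FAST m → m=99. Stack: []
LOAD_FAST q → push 0. Stack: [0]
RETURN_VALUE → return 0.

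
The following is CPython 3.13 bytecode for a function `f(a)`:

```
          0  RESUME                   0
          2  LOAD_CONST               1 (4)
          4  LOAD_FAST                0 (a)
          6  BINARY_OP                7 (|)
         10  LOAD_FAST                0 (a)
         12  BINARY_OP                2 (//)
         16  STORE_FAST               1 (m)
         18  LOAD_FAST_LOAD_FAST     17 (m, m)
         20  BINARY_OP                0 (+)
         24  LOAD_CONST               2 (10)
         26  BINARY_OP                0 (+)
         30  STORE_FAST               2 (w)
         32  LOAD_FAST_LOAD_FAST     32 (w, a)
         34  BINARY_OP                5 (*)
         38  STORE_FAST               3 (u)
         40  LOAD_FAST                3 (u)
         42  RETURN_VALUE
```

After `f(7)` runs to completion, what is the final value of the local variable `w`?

LOAD_CONST → push 4. Stack: [4]
LOAD_FAST a → push 7. Stack: [4, 7]
BINARY_OP | → 4 | 7 = 7. Stack: [7]
LOAD_FAST a → push 7. Stack: [7, 7]
BINARY_OP // → 7 // 7 = 1. Stack: [1]
STORE_FAST m → m=1. Stack: []
LOAD_FAST_LOAD_FAST m,m → push 1,1. Stack: [1, 1]
BINARY_OP + → 1 + 1 = 2. Stack: [2]
LOAD_CONST → push 10. Stack: [2, 10]
BINARY_OP + → 2 + 10 = 12. Stack: [12]
STORE_FAST w → w=12. Stack: []
LOAD_FAST_LOAD_FAST w,a → push 12,7. Stack: [12, 7]
BINARY_OP * → 12 * 7 = 84. Stack: [84]
STORE_FAST u → u=84. Stack: []
LOAD_FAST u → push 84. Stack: [84]
RETURN_VALUE → return 84.

12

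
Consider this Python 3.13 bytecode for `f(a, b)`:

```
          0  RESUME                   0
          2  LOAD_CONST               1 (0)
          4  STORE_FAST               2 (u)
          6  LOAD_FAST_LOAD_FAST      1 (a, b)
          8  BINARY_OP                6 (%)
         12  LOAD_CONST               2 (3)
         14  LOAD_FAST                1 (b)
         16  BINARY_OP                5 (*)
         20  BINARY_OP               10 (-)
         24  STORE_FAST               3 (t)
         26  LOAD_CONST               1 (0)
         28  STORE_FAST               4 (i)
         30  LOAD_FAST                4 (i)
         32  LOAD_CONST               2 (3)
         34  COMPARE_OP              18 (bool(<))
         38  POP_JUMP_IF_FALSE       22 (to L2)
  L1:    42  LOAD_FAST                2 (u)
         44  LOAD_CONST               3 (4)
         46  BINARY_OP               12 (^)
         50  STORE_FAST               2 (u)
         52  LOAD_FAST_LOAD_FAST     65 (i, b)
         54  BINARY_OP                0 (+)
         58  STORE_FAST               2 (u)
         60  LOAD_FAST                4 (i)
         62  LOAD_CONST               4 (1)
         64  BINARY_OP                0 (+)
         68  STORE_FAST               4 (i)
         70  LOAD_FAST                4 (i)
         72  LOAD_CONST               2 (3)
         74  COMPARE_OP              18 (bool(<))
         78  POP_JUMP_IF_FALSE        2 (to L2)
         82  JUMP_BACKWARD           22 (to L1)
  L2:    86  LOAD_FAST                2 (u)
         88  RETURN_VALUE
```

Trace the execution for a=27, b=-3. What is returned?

LOAD_CONST → push 0. Stack: [0]
STORE_FAST u → u=0. Stack: []
LOAD_FAST_LOAD_FAST a,b → push 27,-3. Stack: [27, -3]
BINARY_OP % → 27 % -3 = 0. Stack: [0]
LOAD_CONST → push 3. Stack: [0, 3]
LOAD_FAST b → push -3. Stack: [0, 3, -3]
BINARY_OP * → 3 * -3 = -9. Stack: [0, -9]
BINARY_OP - → 0 - -9 = 9. Stack: [9]
STORE_FAST t → t=9. Stack: []
LOAD_CONST → push 0. Stack: [0]
STORE_FAST i → i=0. Stack: []
LOAD_FAST i → push 0. Stack: [0]
LOAD_CONST → push 3. Stack: [0, 3]
COMPARE_OP bool(<) → 0 vs 3 = True. Stack: [True]
POP_JUMP_IF_FALSE → pop True; no jump. Stack: []
LOAD_FAST u → push 0. Stack: [0]
LOAD_CONST → push 4. Stack: [0, 4]
BINARY_OP ^ → 0 ^ 4 = 4. Stack: [4]
STORE_FAST u → u=4. Stack: []
LOAD_FAST_LOAD_FAST i,b → push 0,-3. Stack: [0, -3]
BINARY_OP + → 0 + -3 = -3. Stack: [-3]
STORE_FAST u → u=-3. Stack: []
LOAD_FAST i → push 0. Stack: [0]
LOAD_CONST → push 1. Stack: [0, 1]
BINARY_OP + → 0 + 1 = 1. Stack: [1]
STORE_FAST i → i=1. Stack: []
LOAD_FAST i → push 1. Stack: [1]
LOAD_CONST → push 3. Stack: [1, 3]
COMPARE_OP bool(<) → 1 vs 3 = True. Stack: [True]
POP_JUMP_IF_FALSE → pop True; no jump. Stack: []
LOAD_FAST u → push -3. Stack: [-3]
LOAD_CONST → push 4. Stack: [-3, 4]
BINARY_OP ^ → -3 ^ 4 = -7. Stack: [-7]
STORE_FAST u → u=-7. Stack: []
LOAD_FAST_LOAD_FAST i,b → push 1,-3. Stack: [1, -3]
BINARY_OP + → 1 + -3 = -2. Stack: [-2]
STORE_FAST u → u=-2. Stack: []
LOAD_FAST i → push 1. Stack: [1]
LOAD_CONST → push 1. Stack: [1, 1]
BINARY_OP + → 1 + 1 = 2. Stack: [2]
STORE_FAST i → i=2. Stack: []
LOAD_FAST i → push 2. Stack: [2]
LOAD_CONST → push 3. Stack: [2, 3]
COMPARE_OP bool(<) → 2 vs 3 = True. Stack: [True]
POP_JUMP_IF_FALSE → pop True; no jump. Stack: []
LOAD_FAST u → push -2. Stack: [-2]
LOAD_CONST → push 4. Stack: [-2, 4]
BINARY_OP ^ → -2 ^ 4 = -6. Stack: [-6]
STORE_FAST u → u=-6. Stack: []
LOAD_FAST_LOAD_FAST i,b → push 2,-3. Stack: [2, -3]
BINARY_OP + → 2 + -3 = -1. Stack: [-1]
STORE_FAST u → u=-1. Stack: []
LOAD_FAST i → push 2. Stack: [2]
LOAD_CONST → push 1. Stack: [2, 1]
BINARY_OP + → 2 + 1 = 3. Stack: [3]
STORE_FAST i → i=3. Stack: []
LOAD_FAST i → push 3. Stack: [3]
LOAD_CONST → push 3. Stack: [3, 3]
COMPARE_OP bool(<) → 3 vs 3 = False. Stack: [False]
POP_JUMP_IF_FALSE → pop False; jump. Stack: []
LOAD_FAST u → push -1. Stack: [-1]
RETURN_VALUE → return -1.

-1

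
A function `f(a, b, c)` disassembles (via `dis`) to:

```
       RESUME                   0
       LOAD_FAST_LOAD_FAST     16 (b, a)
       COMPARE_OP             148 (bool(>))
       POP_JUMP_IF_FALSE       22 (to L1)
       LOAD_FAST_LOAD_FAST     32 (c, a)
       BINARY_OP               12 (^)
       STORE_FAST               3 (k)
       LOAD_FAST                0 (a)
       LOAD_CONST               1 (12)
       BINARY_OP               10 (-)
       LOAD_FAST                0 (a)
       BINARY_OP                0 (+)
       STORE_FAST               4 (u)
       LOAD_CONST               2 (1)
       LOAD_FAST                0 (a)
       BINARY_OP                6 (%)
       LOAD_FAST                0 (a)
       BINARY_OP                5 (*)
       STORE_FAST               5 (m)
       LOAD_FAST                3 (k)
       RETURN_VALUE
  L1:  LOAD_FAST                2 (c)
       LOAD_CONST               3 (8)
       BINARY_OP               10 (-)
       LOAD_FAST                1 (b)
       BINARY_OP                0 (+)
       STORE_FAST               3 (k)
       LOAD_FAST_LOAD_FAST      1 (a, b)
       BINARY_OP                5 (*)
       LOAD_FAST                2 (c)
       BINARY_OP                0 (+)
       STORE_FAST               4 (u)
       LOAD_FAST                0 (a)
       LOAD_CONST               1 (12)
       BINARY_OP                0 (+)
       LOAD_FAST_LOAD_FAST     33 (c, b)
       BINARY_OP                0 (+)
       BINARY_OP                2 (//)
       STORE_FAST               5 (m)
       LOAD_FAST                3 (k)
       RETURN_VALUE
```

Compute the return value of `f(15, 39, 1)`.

LOAD_FAST_LOAD_FAST b,a → push 39,15. Stack: [39, 15]
COMPARE_OP bool(>) → 39 vs 15 = True. Stack: [True]
POP_JUMP_IF_FALSE → pop True; no jump. Stack: []
LOAD_FAST_LOAD_FAST c,a → push 1,15. Stack: [1, 15]
BINARY_OP ^ → 1 ^ 15 = 14. Stack: [14]
STORE_FAST k → k=14. Stack: []
LOAD_FAST a → push 15. Stack: [15]
LOAD_CONST → push 12. Stack: [15, 12]
BINARY_OP - → 15 - 12 = 3. Stack: [3]
LOAD_FAST a → push 15. Stack: [3, 15]
BINARY_OP + → 3 + 15 = 18. Stack: [18]
STORE_FAST u → u=18. Stack: []
LOAD_CONST → push 1. Stack: [1]
LOAD_FAST a → push 15. Stack: [1, 15]
BINARY_OP % → 1 % 15 = 1. Stack: [1]
LOAD_FAST a → push 15. Stack: [1, 15]
BINARY_OP * → 1 * 15 = 15. Stack: [15]
STORE_FAST m → m=15. Stack: []
LOAD_FAST k → push 14. Stack: [14]
RETURN_VALUE → return 14.

14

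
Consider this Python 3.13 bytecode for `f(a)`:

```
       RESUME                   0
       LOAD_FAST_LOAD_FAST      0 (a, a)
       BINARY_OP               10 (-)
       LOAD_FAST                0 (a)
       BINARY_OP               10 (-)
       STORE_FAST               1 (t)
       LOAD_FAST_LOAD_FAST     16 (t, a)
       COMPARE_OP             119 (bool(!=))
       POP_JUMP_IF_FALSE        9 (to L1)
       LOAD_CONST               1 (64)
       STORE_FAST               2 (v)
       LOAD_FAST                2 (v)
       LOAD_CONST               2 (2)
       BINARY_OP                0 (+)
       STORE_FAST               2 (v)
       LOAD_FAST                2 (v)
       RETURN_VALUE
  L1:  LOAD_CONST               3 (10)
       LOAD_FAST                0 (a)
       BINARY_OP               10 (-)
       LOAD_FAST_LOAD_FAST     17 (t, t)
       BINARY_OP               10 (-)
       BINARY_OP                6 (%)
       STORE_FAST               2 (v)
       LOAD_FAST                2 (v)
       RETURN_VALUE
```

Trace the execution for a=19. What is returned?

66

LOAD_FAST_LOAD_FAST a,a → push 19,19. Stack: [19, 19]
BINARY_OP - → 19 - 19 = 0. Stack: [0]
LOAD_FAST a → push 19. Stack: [0, 19]
BINARY_OP - → 0 - 19 = -19. Stack: [-19]
STORE_FAST t → t=-19. Stack: []
LOAD_FAST_LOAD_FAST t,a → push -19,19. Stack: [-19, 19]
COMPARE_OP bool(!=) → -19 vs 19 = True. Stack: [True]
POP_JUMP_IF_FALSE → pop True; no jump. Stack: []
LOAD_CONST → push 64. Stack: [64]
STORE_FAST v → v=64. Stack: []
LOAD_FAST v → push 64. Stack: [64]
LOAD_CONST → push 2. Stack: [64, 2]
BINARY_OP + → 64 + 2 = 66. Stack: [66]
STORE_FAST v → v=66. Stack: []
LOAD_FAST v → push 66. Stack: [66]
RETURN_VALUE → return 66.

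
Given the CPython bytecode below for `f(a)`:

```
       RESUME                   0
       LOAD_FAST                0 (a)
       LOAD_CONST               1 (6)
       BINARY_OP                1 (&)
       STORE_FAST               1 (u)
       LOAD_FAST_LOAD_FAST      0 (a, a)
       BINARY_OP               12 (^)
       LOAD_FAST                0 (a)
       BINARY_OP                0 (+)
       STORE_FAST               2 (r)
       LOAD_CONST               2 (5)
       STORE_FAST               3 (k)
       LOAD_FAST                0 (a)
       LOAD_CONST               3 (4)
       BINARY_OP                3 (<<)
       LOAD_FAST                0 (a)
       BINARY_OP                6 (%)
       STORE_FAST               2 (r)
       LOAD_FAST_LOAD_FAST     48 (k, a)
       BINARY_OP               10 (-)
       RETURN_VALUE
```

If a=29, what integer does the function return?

-24

LOAD_FAST a → push 29. Stack: [29]
LOAD_CONST → push 6. Stack: [29, 6]
BINARY_OP & → 29 & 6 = 4. Stack: [4]
STORE_FAST u → u=4. Stack: []
LOAD_FAST_LOAD_FAST a,a → push 29,29. Stack: [29, 29]
BINARY_OP ^ → 29 ^ 29 = 0. Stack: [0]
LOAD_FAST a → push 29. Stack: [0, 29]
BINARY_OP + → 0 + 29 = 29. Stack: [29]
STORE_FAST r → r=29. Stack: []
LOAD_CONST → push 5. Stack: [5]
STORE_FAST k → k=5. Stack: []
LOAD_FAST a → push 29. Stack: [29]
LOAD_CONST → push 4. Stack: [29, 4]
BINARY_OP << → 29 << 4 = 464. Stack: [464]
LOAD_FAST a → push 29. Stack: [464, 29]
BINARY_OP % → 464 % 29 = 0. Stack: [0]
STORE_FAST r → r=0. Stack: []
LOAD_FAST_LOAD_FAST k,a → push 5,29. Stack: [5, 29]
BINARY_OP - → 5 - 29 = -24. Stack: [-24]
RETURN_VALUE → return -24.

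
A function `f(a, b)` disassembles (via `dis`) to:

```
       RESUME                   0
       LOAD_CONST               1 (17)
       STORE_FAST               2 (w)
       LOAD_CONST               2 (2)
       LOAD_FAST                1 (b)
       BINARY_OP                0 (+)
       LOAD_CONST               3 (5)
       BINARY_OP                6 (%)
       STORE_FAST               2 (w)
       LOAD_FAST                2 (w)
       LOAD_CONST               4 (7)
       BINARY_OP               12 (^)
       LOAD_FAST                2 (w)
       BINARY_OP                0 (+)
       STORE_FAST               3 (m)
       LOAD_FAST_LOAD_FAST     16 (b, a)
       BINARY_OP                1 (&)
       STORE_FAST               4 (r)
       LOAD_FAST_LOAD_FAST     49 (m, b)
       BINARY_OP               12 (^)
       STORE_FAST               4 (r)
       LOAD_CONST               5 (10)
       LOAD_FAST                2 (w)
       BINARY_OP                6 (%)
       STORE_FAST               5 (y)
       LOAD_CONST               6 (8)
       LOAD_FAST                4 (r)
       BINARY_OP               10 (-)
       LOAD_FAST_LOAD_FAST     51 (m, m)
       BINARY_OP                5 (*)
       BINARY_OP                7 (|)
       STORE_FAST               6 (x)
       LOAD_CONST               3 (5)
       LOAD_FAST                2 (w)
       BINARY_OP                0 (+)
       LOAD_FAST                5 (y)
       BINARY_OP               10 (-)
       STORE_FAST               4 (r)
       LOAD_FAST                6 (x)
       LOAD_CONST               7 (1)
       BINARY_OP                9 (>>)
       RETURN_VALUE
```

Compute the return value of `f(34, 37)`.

LOAD_CONST → push 17. Stack: [17]
STORE_FAST w → w=17. Stack: []
LOAD_CONST → push 2. Stack: [2]
LOAD_FAST b → push 37. Stack: [2, 37]
BINARY_OP + → 2 + 37 = 39. Stack: [39]
LOAD_CONST → push 5. Stack: [39, 5]
BINARY_OP % → 39 % 5 = 4. Stack: [4]
STORE_FAST w → w=4. Stack: []
LOAD_FAST w → push 4. Stack: [4]
LOAD_CONST → push 7. Stack: [4, 7]
BINARY_OP ^ → 4 ^ 7 = 3. Stack: [3]
LOAD_FAST w → push 4. Stack: [3, 4]
BINARY_OP + → 3 + 4 = 7. Stack: [7]
STORE_FAST m → m=7. Stack: []
LOAD_FAST_LOAD_FAST b,a → push 37,34. Stack: [37, 34]
BINARY_OP & → 37 & 34 = 32. Stack: [32]
STORE_FAST r → r=32. Stack: []
LOAD_FAST_LOAD_FAST m,b → push 7,37. Stack: [7, 37]
BINARY_OP ^ → 7 ^ 37 = 34. Stack: [34]
STORE_FAST r → r=34. Stack: []
LOAD_CONST → push 10. Stack: [10]
LOAD_FAST w → push 4. Stack: [10, 4]
BINARY_OP % → 10 % 4 = 2. Stack: [2]
STORE_FAST y → y=2. Stack: []
LOAD_CONST → push 8. Stack: [8]
LOAD_FAST r → push 34. Stack: [8, 34]
BINARY_OP - → 8 - 34 = -26. Stack: [-26]
LOAD_FAST_LOAD_FAST m,m → push 7,7. Stack: [-26, 7, 7]
BINARY_OP * → 7 * 7 = 49. Stack: [-26, 49]
BINARY_OP | → -26 | 49 = -9. Stack: [-9]
STORE_FAST x → x=-9. Stack: []
LOAD_CONST → push 5. Stack: [5]
LOAD_FAST w → push 4. Stack: [5, 4]
BINARY_OP + → 5 + 4 = 9. Stack: [9]
LOAD_FAST y → push 2. Stack: [9, 2]
BINARY_OP - → 9 - 2 = 7. Stack: [7]
STORE_FAST r → r=7. Stack: []
LOAD_FAST x → push -9. Stack: [-9]
LOAD_CONST → push 1. Stack: [-9, 1]
BINARY_OP >> → -9 >> 1 = -5. Stack: [-5]
RETURN_VALUE → return -5.

-5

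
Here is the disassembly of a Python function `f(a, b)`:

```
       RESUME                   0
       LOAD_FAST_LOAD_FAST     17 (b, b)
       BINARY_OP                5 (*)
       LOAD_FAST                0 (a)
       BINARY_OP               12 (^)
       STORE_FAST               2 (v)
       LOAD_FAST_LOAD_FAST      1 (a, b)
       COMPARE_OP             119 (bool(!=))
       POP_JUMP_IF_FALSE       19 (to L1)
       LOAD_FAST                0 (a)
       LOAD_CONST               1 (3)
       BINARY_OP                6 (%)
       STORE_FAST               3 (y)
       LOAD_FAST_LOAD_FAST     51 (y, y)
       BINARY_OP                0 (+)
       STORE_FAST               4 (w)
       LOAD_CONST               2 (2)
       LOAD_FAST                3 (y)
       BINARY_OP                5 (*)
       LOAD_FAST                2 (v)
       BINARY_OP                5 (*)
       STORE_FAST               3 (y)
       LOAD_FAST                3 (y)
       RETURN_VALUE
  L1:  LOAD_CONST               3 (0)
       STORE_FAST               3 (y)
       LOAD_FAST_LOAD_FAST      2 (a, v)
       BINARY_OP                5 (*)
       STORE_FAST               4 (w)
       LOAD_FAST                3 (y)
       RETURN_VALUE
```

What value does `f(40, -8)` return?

208

LOAD_FAST_LOAD_FAST b,b → push -8,-8. Stack: [-8, -8]
BINARY_OP * → -8 * -8 = 64. Stack: [64]
LOAD_FAST a → push 40. Stack: [64, 40]
BINARY_OP ^ → 64 ^ 40 = 104. Stack: [104]
STORE_FAST v → v=104. Stack: []
LOAD_FAST_LOAD_FAST a,b → push 40,-8. Stack: [40, -8]
COMPARE_OP bool(!=) → 40 vs -8 = True. Stack: [True]
POP_JUMP_IF_FALSE → pop True; no jump. Stack: []
LOAD_FAST a → push 40. Stack: [40]
LOAD_CONST → push 3. Stack: [40, 3]
BINARY_OP % → 40 % 3 = 1. Stack: [1]
STORE_FAST y → y=1. Stack: []
LOAD_FAST_LOAD_FAST y,y → push 1,1. Stack: [1, 1]
BINARY_OP + → 1 + 1 = 2. Stack: [2]
STORE_FAST w → w=2. Stack: []
LOAD_CONST → push 2. Stack: [2]
LOAD_FAST y → push 1. Stack: [2, 1]
BINARY_OP * → 2 * 1 = 2. Stack: [2]
LOAD_FAST v → push 104. Stack: [2, 104]
BINARY_OP * → 2 * 104 = 208. Stack: [208]
STORE_FAST y → y=208. Stack: []
LOAD_FAST y → push 208. Stack: [208]
RETURN_VALUE → return 208.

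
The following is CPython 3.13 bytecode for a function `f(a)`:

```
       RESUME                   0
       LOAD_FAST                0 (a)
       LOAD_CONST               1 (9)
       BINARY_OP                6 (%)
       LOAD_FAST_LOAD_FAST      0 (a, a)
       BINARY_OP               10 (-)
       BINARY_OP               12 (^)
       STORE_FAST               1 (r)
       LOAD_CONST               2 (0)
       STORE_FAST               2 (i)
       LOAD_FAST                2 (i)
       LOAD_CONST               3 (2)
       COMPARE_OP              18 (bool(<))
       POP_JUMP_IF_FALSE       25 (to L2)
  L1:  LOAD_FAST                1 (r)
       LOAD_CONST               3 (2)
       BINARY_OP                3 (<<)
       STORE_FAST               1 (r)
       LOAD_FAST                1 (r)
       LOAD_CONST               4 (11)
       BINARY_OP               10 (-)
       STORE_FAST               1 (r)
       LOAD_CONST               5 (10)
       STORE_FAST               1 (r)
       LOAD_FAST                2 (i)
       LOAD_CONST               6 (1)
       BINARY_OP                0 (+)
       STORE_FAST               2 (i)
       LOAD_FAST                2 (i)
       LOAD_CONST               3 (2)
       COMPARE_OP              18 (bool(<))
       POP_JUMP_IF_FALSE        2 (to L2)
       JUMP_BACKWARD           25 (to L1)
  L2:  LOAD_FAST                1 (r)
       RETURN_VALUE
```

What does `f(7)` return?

10

LOAD_FAST a → push 7. Stack: [7]
LOAD_CONST → push 9. Stack: [7, 9]
BINARY_OP % → 7 % 9 = 7. Stack: [7]
LOAD_FAST_LOAD_FAST a,a → push 7,7. Stack: [7, 7, 7]
BINARY_OP - → 7 - 7 = 0. Stack: [7, 0]
BINARY_OP ^ → 7 ^ 0 = 7. Stack: [7]
STORE_FAST r → r=7. Stack: []
LOAD_CONST → push 0. Stack: [0]
STORE_FAST i → i=0. Stack: []
LOAD_FAST i → push 0. Stack: [0]
LOAD_CONST → push 2. Stack: [0, 2]
COMPARE_OP bool(<) → 0 vs 2 = True. Stack: [True]
POP_JUMP_IF_FALSE → pop True; no jump. Stack: []
LOAD_FAST r → push 7. Stack: [7]
LOAD_CONST → push 2. Stack: [7, 2]
BINARY_OP << → 7 << 2 = 28. Stack: [28]
STORE_FAST r → r=28. Stack: []
LOAD_FAST r → push 28. Stack: [28]
LOAD_CONST → push 11. Stack: [28, 11]
BINARY_OP - → 28 - 11 = 17. Stack: [17]
STORE_FAST r → r=17. Stack: []
LOAD_CONST → push 10. Stack: [10]
STORE_FAST r → r=10. Stack: []
LOAD_FAST i → push 0. Stack: [0]
LOAD_CONST → push 1. Stack: [0, 1]
BINARY_OP + → 0 + 1 = 1. Stack: [1]
STORE_FAST i → i=1. Stack: []
LOAD_FAST i → push 1. Stack: [1]
LOAD_CONST → push 2. Stack: [1, 2]
COMPARE_OP bool(<) → 1 vs 2 = True. Stack: [True]
POP_JUMP_IF_FALSE → pop True; no jump. Stack: []
LOAD_FAST r → push 10. Stack: [10]
LOAD_CONST → push 2. Stack: [10, 2]
BINARY_OP << → 10 << 2 = 40. Stack: [40]
STORE_FAST r → r=40. Stack: []
LOAD_FAST r → push 40. Stack: [40]
LOAD_CONST → push 11. Stack: [40, 11]
BINARY_OP - → 40 - 11 = 29. Stack: [29]
STORE_FAST r → r=29. Stack: []
LOAD_CONST → push 10. Stack: [10]
STORE_FAST r → r=10. Stack: []
LOAD_FAST i → push 1. Stack: [1]
LOAD_CONST → push 1. Stack: [1, 1]
BINARY_OP + → 1 + 1 = 2. Stack: [2]
STORE_FAST i → i=2. Stack: []
LOAD_FAST i → push 2. Stack: [2]
LOAD_CONST → push 2. Stack: [2, 2]
COMPARE_OP bool(<) → 2 vs 2 = False. Stack: [False]
POP_JUMP_IF_FALSE → pop False; jump. Stack: []
LOAD_FAST r → push 10. Stack: [10]
RETURN_VALUE → return 10.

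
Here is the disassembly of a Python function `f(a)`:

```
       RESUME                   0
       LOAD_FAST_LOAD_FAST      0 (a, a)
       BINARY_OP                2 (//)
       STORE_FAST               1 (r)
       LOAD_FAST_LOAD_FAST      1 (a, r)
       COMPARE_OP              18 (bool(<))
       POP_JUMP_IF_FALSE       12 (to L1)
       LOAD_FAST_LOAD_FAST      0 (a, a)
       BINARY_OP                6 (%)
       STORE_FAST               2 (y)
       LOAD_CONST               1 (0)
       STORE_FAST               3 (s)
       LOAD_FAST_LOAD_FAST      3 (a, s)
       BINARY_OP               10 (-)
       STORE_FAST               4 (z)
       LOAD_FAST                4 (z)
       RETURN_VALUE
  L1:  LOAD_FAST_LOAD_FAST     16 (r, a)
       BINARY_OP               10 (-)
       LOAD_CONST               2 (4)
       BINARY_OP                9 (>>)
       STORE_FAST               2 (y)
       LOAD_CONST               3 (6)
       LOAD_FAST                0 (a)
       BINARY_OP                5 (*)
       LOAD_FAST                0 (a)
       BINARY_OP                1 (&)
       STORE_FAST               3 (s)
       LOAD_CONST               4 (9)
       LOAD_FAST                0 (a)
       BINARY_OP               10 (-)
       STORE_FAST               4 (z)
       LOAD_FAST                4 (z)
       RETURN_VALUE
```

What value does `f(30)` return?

LOAD_FAST_LOAD_FAST a,a → push 30,30. Stack: [30, 30]
BINARY_OP // → 30 // 30 = 1. Stack: [1]
STORE_FAST r → r=1. Stack: []
LOAD_FAST_LOAD_FAST a,r → push 30,1. Stack: [30, 1]
COMPARE_OP bool(<) → 30 vs 1 = False. Stack: [False]
POP_JUMP_IF_FALSE → pop False; jump. Stack: []
LOAD_FAST_LOAD_FAST r,a → push 1,30. Stack: [1, 30]
BINARY_OP - → 1 - 30 = -29. Stack: [-29]
LOAD_CONST → push 4. Stack: [-29, 4]
BINARY_OP >> → -29 >> 4 = -2. Stack: [-2]
STORE_FAST y → y=-2. Stack: []
LOAD_CONST → push 6. Stack: [6]
LOAD_FAST a → push 30. Stack: [6, 30]
BINARY_OP * → 6 * 30 = 180. Stack: [180]
LOAD_FAST a → push 30. Stack: [180, 30]
BINARY_OP & → 180 & 30 = 20. Stack: [20]
STORE_FAST s → s=20. Stack: []
LOAD_CONST → push 9. Stack: [9]
LOAD_FAST a → push 30. Stack: [9, 30]
BINARY_OP - → 9 - 30 = -21. Stack: [-21]
STORE_FAST z → z=-21. Stack: []
LOAD_FAST z → push -21. Stack: [-21]
RETURN_VALUE → return -21.

-21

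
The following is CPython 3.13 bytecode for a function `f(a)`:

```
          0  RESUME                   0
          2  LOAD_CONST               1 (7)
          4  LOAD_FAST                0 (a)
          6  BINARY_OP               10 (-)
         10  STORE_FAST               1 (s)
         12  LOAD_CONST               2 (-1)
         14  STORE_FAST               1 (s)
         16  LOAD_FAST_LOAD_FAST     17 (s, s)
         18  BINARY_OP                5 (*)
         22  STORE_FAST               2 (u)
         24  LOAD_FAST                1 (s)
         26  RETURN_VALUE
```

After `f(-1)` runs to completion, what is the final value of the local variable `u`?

LOAD_CONST → push 7. Stack: [7]
LOAD_FAST a → push -1. Stack: [7, -1]
BINARY_OP - → 7 - -1 = 8. Stack: [8]
STORE_FAST s → s=8. Stack: []
LOAD_CONST → push -1. Stack: [-1]
STORE_FAST s → s=-1. Stack: []
LOAD_FAST_LOAD_FAST s,s → push -1,-1. Stack: [-1, -1]
BINARY_OP * → -1 * -1 = 1. Stack: [1]
STORE_FAST u → u=1. Stack: []
LOAD_FAST s → push -1. Stack: [-1]
RETURN_VALUE → return -1.

1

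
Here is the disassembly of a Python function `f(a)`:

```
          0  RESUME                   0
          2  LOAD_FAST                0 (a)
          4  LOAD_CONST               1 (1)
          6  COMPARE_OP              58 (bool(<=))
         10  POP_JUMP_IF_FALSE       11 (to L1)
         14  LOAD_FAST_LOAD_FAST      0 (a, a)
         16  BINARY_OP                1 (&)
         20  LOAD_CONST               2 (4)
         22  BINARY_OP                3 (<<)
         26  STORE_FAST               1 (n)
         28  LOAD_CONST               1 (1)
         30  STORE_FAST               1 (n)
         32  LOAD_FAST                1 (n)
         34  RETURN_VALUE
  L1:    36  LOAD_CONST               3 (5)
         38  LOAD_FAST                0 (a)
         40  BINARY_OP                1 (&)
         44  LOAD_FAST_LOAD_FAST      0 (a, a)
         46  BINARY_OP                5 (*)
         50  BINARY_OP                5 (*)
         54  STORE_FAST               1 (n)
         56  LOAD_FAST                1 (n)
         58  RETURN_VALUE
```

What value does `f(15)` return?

LOAD_FAST a → push 15. Stack: [15]
LOAD_CONST → push 1. Stack: [15, 1]
COMPARE_OP bool(<=) → 15 vs 1 = False. Stack: [False]
POP_JUMP_IF_FALSE → pop False; jump. Stack: []
LOAD_CONST → push 5. Stack: [5]
LOAD_FAST a → push 15. Stack: [5, 15]
BINARY_OP & → 5 & 15 = 5. Stack: [5]
LOAD_FAST_LOAD_FAST a,a → push 15,15. Stack: [5, 15, 15]
BINARY_OP * → 15 * 15 = 225. Stack: [5, 225]
BINARY_OP * → 5 * 225 = 1125. Stack: [1125]
STORE_FAST n → n=1125. Stack: []
LOAD_FAST n → push 1125. Stack: [1125]
RETURN_VALUE → return 1125.

1125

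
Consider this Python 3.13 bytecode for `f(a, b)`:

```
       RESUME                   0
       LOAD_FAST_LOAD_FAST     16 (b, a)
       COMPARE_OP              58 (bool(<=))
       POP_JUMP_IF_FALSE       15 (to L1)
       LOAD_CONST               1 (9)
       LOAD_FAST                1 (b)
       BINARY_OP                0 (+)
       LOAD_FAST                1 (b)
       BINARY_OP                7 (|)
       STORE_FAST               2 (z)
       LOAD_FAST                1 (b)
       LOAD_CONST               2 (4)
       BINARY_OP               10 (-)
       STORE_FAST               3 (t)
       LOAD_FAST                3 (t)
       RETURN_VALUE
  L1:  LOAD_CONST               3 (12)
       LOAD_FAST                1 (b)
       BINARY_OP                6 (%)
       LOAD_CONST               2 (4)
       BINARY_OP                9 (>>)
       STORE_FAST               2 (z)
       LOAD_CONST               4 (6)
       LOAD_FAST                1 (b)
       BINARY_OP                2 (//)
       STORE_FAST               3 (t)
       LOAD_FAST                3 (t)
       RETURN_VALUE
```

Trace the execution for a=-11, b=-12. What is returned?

LOAD_FAST_LOAD_FAST b,a → push -12,-11. Stack: [-12, -11]
COMPARE_OP bool(<=) → -12 vs -11 = True. Stack: [True]
POP_JUMP_IF_FALSE → pop True; no jump. Stack: []
LOAD_CONST → push 9. Stack: [9]
LOAD_FAST b → push -12. Stack: [9, -12]
BINARY_OP + → 9 + -12 = -3. Stack: [-3]
LOAD_FAST b → push -12. Stack: [-3, -12]
BINARY_OP | → -3 | -12 = -3. Stack: [-3]
STORE_FAST z → z=-3. Stack: []
LOAD_FAST b → push -12. Stack: [-12]
LOAD_CONST → push 4. Stack: [-12, 4]
BINARY_OP - → -12 - 4 = -16. Stack: [-16]
STORE_FAST t → t=-16. Stack: []
LOAD_FAST t → push -16. Stack: [-16]
RETURN_VALUE → return -16.

-16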